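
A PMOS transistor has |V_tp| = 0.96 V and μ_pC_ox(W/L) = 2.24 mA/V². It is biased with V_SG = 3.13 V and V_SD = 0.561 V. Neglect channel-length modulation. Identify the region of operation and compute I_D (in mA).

V_ov = V_SG − |V_tp| = 3.13 − 0.96 = 2.17 V.
Since V_SD = 0.561 V < V_ov = 2.17 V, the device is in the triode region.
I_D = k_p [V_ov · V_SD − ½ V_SD²] = 2.24 × [2.17 × 0.561 − 0.5 × 0.561²] = 2.37 mA.

Triode; I_D = 2.37 mA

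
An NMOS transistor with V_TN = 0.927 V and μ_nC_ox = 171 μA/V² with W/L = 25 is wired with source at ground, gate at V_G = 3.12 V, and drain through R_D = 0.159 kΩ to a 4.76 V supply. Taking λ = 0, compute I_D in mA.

I_D = 10.3 mA

V_GS = V_G = 3.12 V, so V_ov = 3.12 − 0.927 = 2.19 V.
k_n = μ_nC_ox · (W/L) = 4.275 mA/V².
Assume saturation: I_D = ½ k_n V_ov² = 0.5 × 4.275 × 2.19² = 10.3 mA, giving V_DS = V_DD − I_D R_D = 4.76 − 10.3 × 0.159 = 3.13 V.
V_DS = 3.13 V ≥ V_ov = 2.19 V, confirming saturation.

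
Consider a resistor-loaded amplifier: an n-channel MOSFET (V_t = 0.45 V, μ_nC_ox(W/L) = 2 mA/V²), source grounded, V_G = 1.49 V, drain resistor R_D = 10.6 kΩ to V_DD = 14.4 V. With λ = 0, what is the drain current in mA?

I_D = 1.08 mA

V_GS = V_G = 1.49 V, so V_ov = 1.49 − 0.45 = 1.04 V.
Assume saturation: I_D = ½ k_n V_ov² = 0.5 × 2 × 1.04² = 1.08 mA, giving V_DS = V_DD − I_D R_D = 14.4 − 1.08 × 10.6 = 2.94 V.
V_DS = 2.94 V ≥ V_ov = 1.04 V, confirming saturation.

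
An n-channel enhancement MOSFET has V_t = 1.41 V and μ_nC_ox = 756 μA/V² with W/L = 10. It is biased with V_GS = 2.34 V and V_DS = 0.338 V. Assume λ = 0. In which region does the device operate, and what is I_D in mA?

k_n = μ_nC_ox · (W/L) = 7.56 mA/V².
V_ov = V_GS − V_t = 2.34 − 1.41 = 0.93 V.
Since V_DS = 0.338 V < V_ov = 0.93 V, the device is in the triode region.
I_D = k_n [V_ov · V_DS − ½ V_DS²] = 7.56 × [0.93 × 0.338 − 0.5 × 0.338²] = 1.94 mA.

Triode; I_D = 1.94 mA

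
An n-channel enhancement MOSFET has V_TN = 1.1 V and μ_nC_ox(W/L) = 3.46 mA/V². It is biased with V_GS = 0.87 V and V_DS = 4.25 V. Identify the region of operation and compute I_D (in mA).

V_GS = 0.87 V < V_TN = 1.1 V, so the transistor is in cutoff.

Cutoff; I_D = 0 mA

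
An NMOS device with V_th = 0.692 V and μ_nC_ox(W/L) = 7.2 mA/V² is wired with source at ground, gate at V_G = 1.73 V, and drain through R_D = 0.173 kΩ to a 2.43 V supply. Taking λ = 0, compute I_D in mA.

I_D = 3.88 mA

V_GS = V_G = 1.73 V, so V_ov = 1.73 − 0.692 = 1.04 V.
Assume saturation: I_D = ½ k_n V_ov² = 0.5 × 7.2 × 1.04² = 3.88 mA, giving V_DS = V_DD − I_D R_D = 2.43 − 3.88 × 0.173 = 1.76 V.
V_DS = 1.76 V ≥ V_ov = 1.04 V, confirming saturation.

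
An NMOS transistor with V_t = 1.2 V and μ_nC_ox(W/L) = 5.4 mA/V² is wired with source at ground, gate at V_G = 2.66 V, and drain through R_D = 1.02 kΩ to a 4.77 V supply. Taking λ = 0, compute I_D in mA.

I_D = 4.03 mA

V_GS = V_G = 2.66 V, so V_ov = 2.66 − 1.2 = 1.46 V.
Assume saturation: I_D = ½ k_n V_ov² = 0.5 × 5.4 × 1.46² = 5.76 mA, giving V_DS = V_DD − I_D R_D = 4.77 − 5.76 × 1.02 = -1.1 V.
But -1.1 V < V_ov = 1.46 V, so the device is actually in triode.
In triode I_D = k_n[V_ov V_DS − ½ V_DS²] and I_D = (V_DD − V_DS)/R_D. Equating: 2.75 V_DS² − 9.042 V_DS + 4.77 = 0, giving V_DS = 0.66 V (the root below V_ov).
I_D = (4.77 − 0.66) / 1.02 = 4.03 mA.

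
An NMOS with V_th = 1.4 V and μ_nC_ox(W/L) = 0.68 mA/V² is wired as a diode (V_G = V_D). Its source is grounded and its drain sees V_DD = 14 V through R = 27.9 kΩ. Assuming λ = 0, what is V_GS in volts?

V_GS = 2.50 V

With gate tied to drain, V_GS = V_DS ≥ V_GS − V_th, so the device is in saturation.
KCL at the drain: ½ k_n (V_GS − V_th)² = (V_DD − V_GS)/R.
Let x = V_GS − 1.4. Then 9.49 x² + x − 12.6 = 0, giving x = 1.1 V (positive root), so V_GS = 2.5 V.
I_D = (V_DD − V_GS)/R = (14 − 2.5) / 27.9 = 0.412 mA.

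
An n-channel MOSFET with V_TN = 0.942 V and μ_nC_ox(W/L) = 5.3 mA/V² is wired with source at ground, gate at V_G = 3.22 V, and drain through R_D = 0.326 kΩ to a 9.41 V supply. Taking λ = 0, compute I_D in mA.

V_GS = V_G = 3.22 V, so V_ov = 3.22 − 0.942 = 2.28 V.
Assume saturation: I_D = ½ k_n V_ov² = 0.5 × 5.3 × 2.28² = 13.8 mA, giving V_DS = V_DD − I_D R_D = 9.41 − 13.8 × 0.326 = 4.93 V.
V_DS = 4.93 V ≥ V_ov = 2.28 V, confirming saturation.

I_D = 13.8 mA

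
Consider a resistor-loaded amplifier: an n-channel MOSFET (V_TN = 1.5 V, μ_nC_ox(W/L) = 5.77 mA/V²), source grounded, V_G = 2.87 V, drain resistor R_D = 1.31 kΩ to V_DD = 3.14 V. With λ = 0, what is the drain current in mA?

V_GS = V_G = 2.87 V, so V_ov = 2.87 − 1.5 = 1.37 V.
Assume saturation: I_D = ½ k_n V_ov² = 0.5 × 5.77 × 1.37² = 5.41 mA, giving V_DS = V_DD − I_D R_D = 3.14 − 5.41 × 1.31 = -3.95 V.
But -3.95 V < V_ov = 1.37 V, so the device is actually in triode.
In triode I_D = k_n[V_ov V_DS − ½ V_DS²] and I_D = (V_DD − V_DS)/R_D. Equating: 3.78 V_DS² − 11.36 V_DS + 3.14 = 0, giving V_DS = 0.308 V (the root below V_ov).
I_D = (3.14 − 0.308) / 1.31 = 2.16 mA.

I_D = 2.16 mA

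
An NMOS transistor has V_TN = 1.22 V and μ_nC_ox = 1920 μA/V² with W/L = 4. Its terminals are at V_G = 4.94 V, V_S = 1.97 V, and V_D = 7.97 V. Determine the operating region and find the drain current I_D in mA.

V_GS = V_G − V_S = 4.94 − 1.97 = 2.97 V; V_DS = V_D − V_S = 7.97 − 1.97 = 6 V.
k_n = μ_nC_ox · (W/L) = 7.68 mA/V².
V_ov = V_GS − V_TN = 2.97 − 1.22 = 1.75 V.
Since V_DS = 6 V ≥ V_ov = 1.75 V, the device is in saturation.
I_D = ½ k_n V_ov² = 0.5 × 7.68 × 1.75² = 11.8 mA.

Saturation; I_D = 11.8 mA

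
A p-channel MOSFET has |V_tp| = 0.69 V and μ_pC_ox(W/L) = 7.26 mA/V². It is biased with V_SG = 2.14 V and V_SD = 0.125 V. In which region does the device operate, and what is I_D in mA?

Triode; I_D = 1.26 mA

V_ov = V_SG − |V_tp| = 2.14 − 0.69 = 1.45 V.
Since V_SD = 0.125 V < V_ov = 1.45 V, the device is in the triode region.
I_D = k_p [V_ov · V_SD − ½ V_SD²] = 7.26 × [1.45 × 0.125 − 0.5 × 0.125²] = 1.26 mA.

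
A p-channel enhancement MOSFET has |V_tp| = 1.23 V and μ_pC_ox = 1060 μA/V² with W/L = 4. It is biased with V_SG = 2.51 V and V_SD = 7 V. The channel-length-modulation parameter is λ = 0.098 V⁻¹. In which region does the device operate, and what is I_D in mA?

Saturation; I_D = 5.86 mA

k_p = μ_pC_ox · (W/L) = 4.24 mA/V².
V_ov = V_SG − |V_tp| = 2.51 − 1.23 = 1.28 V.
Since V_SD = 7 V ≥ V_ov = 1.28 V, the device is in saturation.
I_D = ½ k_p V_ov² (1 + λ V_SD) = 0.5 × 4.24 × 1.28² × (1 + 0.098 × 7) = 5.86 mA.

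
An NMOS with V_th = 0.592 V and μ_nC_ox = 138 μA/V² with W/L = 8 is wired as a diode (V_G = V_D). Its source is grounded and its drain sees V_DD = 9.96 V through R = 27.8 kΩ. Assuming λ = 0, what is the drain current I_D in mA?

I_D = 0.310 mA

With gate tied to drain, V_GS = V_DS ≥ V_GS − V_th, so the device is in saturation.
k_n = μ_nC_ox · (W/L) = 1.104 mA/V².
KCL at the drain: ½ k_n (V_GS − V_th)² = (V_DD − V_GS)/R.
Let x = V_GS − 0.592. Then 15.3 x² + x − 9.368 = 0, giving x = 0.749 V (positive root), so V_GS = 1.34 V.
I_D = (V_DD − V_GS)/R = (9.96 − 1.34) / 27.8 = 0.31 mA.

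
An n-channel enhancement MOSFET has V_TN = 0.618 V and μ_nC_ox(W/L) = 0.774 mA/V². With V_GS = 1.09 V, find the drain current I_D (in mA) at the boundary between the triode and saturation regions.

At the boundary V_DS = V_ov = V_GS − V_TN = 1.09 − 0.618 = 0.472 V.
I_D = ½ k_n V_ov² = 0.5 × 0.774 × 0.472² = 0.0862 mA.

I_D = 0.0862 mA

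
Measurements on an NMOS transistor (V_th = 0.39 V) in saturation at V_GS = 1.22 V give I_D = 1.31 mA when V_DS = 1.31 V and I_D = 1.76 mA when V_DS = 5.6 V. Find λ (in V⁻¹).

With V_GS fixed, I_D ∝ (1 + λ V_DS) in saturation, so I_D2/I_D1 = (1 + λ V_DS2)/(1 + λ V_DS1).
1.76/1.31 = 1.344 = (1 + 5.6 λ)/(1 + 1.31 λ).
Solving: λ (I_D1 V_DS2 − I_D2 V_DS1) = I_D2 − I_D1, so λ = (1.76 − 1.31) / (1.31 × 5.6 − 1.76 × 1.31) = 0.45 / 5.03 = 0.0895 V⁻¹.

λ = 0.0895 V⁻¹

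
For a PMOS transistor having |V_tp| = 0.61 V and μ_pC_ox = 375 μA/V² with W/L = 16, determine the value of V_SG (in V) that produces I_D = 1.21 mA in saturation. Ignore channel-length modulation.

V_SG = 1.25 V

k_p = μ_pC_ox · (W/L) = 6 mA/V².
In saturation I_D = ½ k_p (V_SG − |V_tp|)², so V_SG − |V_tp| = √(2 I_D / k_p) = √(2 × 1.21 / 6) = 0.635 V.
V_SG = 0.61 + 0.635 = 1.25 V.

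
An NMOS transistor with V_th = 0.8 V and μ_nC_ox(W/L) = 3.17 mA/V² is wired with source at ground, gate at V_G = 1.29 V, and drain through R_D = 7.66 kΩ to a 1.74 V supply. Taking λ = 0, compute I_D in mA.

I_D = 0.206 mA

V_GS = V_G = 1.29 V, so V_ov = 1.29 − 0.8 = 0.49 V.
Assume saturation: I_D = ½ k_n V_ov² = 0.5 × 3.17 × 0.49² = 0.381 mA, giving V_DS = V_DD − I_D R_D = 1.74 − 0.381 × 7.66 = -1.18 V.
But -1.18 V < V_ov = 0.49 V, so the device is actually in triode.
In triode I_D = k_n[V_ov V_DS − ½ V_DS²] and I_D = (V_DD − V_DS)/R_D. Equating: 12.1 V_DS² − 12.9 V_DS + 1.74 = 0, giving V_DS = 0.159 V (the root below V_ov).
I_D = (1.74 − 0.159) / 7.66 = 0.206 mA.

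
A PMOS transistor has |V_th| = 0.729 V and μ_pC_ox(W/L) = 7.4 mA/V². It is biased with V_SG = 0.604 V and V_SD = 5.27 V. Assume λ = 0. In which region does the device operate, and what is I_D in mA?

Cutoff; I_D = 0 mA

V_SG = 0.604 V < |V_th| = 0.729 V, so the transistor is in cutoff.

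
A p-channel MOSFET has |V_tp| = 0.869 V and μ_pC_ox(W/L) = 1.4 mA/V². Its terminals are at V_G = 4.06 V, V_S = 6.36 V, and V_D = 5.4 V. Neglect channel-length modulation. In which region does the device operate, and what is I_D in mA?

Triode; I_D = 1.28 mA

V_SG = V_S − V_G = 6.36 − 4.06 = 2.3 V; V_SD = V_S − V_D = 6.36 − 5.4 = 0.96 V.
V_ov = V_SG − |V_tp| = 2.3 − 0.869 = 1.43 V.
Since V_SD = 0.96 V < V_ov = 1.43 V, the device is in the triode region.
I_D = k_p [V_ov · V_SD − ½ V_SD²] = 1.4 × [1.43 × 0.96 − 0.5 × 0.96²] = 1.28 mA.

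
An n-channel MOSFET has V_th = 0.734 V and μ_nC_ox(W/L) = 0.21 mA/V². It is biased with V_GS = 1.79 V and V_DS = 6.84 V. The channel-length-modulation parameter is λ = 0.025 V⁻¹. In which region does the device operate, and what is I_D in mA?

V_ov = V_GS − V_th = 1.79 − 0.734 = 1.06 V.
Since V_DS = 6.84 V ≥ V_ov = 1.06 V, the device is in saturation.
I_D = ½ k_n V_ov² (1 + λ V_DS) = 0.5 × 0.21 × 1.06² × (1 + 0.025 × 6.84) = 0.137 mA.

Saturation; I_D = 0.137 mA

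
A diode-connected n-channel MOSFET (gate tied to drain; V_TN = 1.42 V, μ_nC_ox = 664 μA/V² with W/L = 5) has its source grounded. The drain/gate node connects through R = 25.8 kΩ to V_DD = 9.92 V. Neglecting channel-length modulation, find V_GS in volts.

V_GS = 1.85 V

With gate tied to drain, V_GS = V_DS ≥ V_GS − V_TN, so the device is in saturation.
k_n = μ_nC_ox · (W/L) = 3.32 mA/V².
KCL at the drain: ½ k_n (V_GS − V_TN)² = (V_DD − V_GS)/R.
Let x = V_GS − 1.42. Then 42.8 x² + x − 8.5 = 0, giving x = 0.434 V (positive root), so V_GS = 1.85 V.
I_D = (V_DD − V_GS)/R = (9.92 − 1.85) / 25.8 = 0.313 mA.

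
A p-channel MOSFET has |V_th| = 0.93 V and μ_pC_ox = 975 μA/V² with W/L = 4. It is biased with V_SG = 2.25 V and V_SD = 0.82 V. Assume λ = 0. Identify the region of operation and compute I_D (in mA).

Triode; I_D = 2.91 mA

k_p = μ_pC_ox · (W/L) = 3.9 mA/V².
V_ov = V_SG − |V_th| = 2.25 − 0.93 = 1.32 V.
Since V_SD = 0.82 V < V_ov = 1.32 V, the device is in the triode region.
I_D = k_p [V_ov · V_SD − ½ V_SD²] = 3.9 × [1.32 × 0.82 − 0.5 × 0.82²] = 2.91 mA.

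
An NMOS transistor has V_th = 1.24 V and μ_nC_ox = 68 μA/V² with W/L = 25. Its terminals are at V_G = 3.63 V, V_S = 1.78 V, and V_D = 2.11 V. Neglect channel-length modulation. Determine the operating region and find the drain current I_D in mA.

V_GS = V_G − V_S = 3.63 − 1.78 = 1.85 V; V_DS = V_D − V_S = 2.11 − 1.78 = 0.33 V.
k_n = μ_nC_ox · (W/L) = 1.7 mA/V².
V_ov = V_GS − V_th = 1.85 − 1.24 = 0.61 V.
Since V_DS = 0.33 V < V_ov = 0.61 V, the device is in the triode region.
I_D = k_n [V_ov · V_DS − ½ V_DS²] = 1.7 × [0.61 × 0.33 − 0.5 × 0.33²] = 0.25 mA.

Triode; I_D = 0.250 mA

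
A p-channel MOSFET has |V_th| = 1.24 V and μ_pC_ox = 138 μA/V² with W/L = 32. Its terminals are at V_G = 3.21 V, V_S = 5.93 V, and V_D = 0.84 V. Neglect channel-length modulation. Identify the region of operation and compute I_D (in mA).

Saturation; I_D = 4.84 mA

V_SG = V_S − V_G = 5.93 − 3.21 = 2.72 V; V_SD = V_S − V_D = 5.93 − 0.84 = 5.09 V.
k_p = μ_pC_ox · (W/L) = 4.416 mA/V².
V_ov = V_SG − |V_th| = 2.72 − 1.24 = 1.48 V.
Since V_SD = 5.09 V ≥ V_ov = 1.48 V, the device is in saturation.
I_D = ½ k_p V_ov² = 0.5 × 4.416 × 1.48² = 4.84 mA.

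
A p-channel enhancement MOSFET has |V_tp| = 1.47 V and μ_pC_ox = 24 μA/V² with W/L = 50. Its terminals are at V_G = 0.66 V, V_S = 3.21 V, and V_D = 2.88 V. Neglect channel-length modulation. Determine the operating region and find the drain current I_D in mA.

V_SG = V_S − V_G = 3.21 − 0.66 = 2.55 V; V_SD = V_S − V_D = 3.21 − 2.88 = 0.33 V.
k_p = μ_pC_ox · (W/L) = 1.2 mA/V².
V_ov = V_SG − |V_tp| = 2.55 − 1.47 = 1.08 V.
Since V_SD = 0.33 V < V_ov = 1.08 V, the device is in the triode region.
I_D = k_p [V_ov · V_SD − ½ V_SD²] = 1.2 × [1.08 × 0.33 − 0.5 × 0.33²] = 0.362 mA.

Triode; I_D = 0.362 mA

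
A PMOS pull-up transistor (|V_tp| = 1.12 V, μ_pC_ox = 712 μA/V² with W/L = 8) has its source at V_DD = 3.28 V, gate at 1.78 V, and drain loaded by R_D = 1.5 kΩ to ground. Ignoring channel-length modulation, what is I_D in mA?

V_SG = V_DD − V_G = 3.28 − 1.78 = 1.5 V, so V_ov = 1.5 − 1.12 = 0.38 V.
k_p = μ_pC_ox · (W/L) = 5.696 mA/V².
Assume saturation: I_D = ½ k_p V_ov² = 0.5 × 5.696 × 0.38² = 0.411 mA, giving V_SD = V_DD − I_D R_D = 3.28 − 0.411 × 1.5 = 2.66 V.
V_SD = 2.66 V ≥ V_ov = 0.38 V, confirming saturation.

I_D = 0.411 mA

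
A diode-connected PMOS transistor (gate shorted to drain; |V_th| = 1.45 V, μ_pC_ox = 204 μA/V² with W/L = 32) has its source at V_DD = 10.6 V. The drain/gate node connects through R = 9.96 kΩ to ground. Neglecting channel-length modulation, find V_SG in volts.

V_SG = 1.97 V

With gate tied to drain, V_SG = V_SD ≥ V_SG − |V_th|, so the device is in saturation.
k_p = μ_pC_ox · (W/L) = 6.528 mA/V².
KCL at the drain: ½ k_p (V_SG − |V_th|)² = (V_DD − V_SG)/R.
Let x = V_SG − 1.45. Then 32.5 x² + x − 9.15 = 0, giving x = 0.515 V (positive root), so V_SG = 1.97 V.
I_D = (V_DD − V_SG)/R = (10.6 − 1.97) / 9.96 = 0.867 mA.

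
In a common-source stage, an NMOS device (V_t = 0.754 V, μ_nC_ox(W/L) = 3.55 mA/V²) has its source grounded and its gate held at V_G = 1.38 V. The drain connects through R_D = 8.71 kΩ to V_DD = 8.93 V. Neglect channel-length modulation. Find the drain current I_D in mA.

I_D = 0.696 mA

V_GS = V_G = 1.38 V, so V_ov = 1.38 − 0.754 = 0.626 V.
Assume saturation: I_D = ½ k_n V_ov² = 0.5 × 3.55 × 0.626² = 0.696 mA, giving V_DS = V_DD − I_D R_D = 8.93 − 0.696 × 8.71 = 2.87 V.
V_DS = 2.87 V ≥ V_ov = 0.626 V, confirming saturation.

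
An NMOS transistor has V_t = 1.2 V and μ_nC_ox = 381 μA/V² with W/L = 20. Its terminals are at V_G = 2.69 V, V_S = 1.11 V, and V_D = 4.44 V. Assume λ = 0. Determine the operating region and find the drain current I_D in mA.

Saturation; I_D = 0.550 mA

V_GS = V_G − V_S = 2.69 − 1.11 = 1.58 V; V_DS = V_D − V_S = 4.44 − 1.11 = 3.33 V.
k_n = μ_nC_ox · (W/L) = 7.62 mA/V².
V_ov = V_GS − V_t = 1.58 − 1.2 = 0.38 V.
Since V_DS = 3.33 V ≥ V_ov = 0.38 V, the device is in saturation.
I_D = ½ k_n V_ov² = 0.5 × 7.62 × 0.38² = 0.55 mA.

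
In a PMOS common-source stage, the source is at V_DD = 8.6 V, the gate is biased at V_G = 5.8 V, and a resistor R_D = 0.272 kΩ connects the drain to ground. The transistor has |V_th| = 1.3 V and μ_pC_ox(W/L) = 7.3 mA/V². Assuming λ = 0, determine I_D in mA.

I_D = 8.21 mA

V_SG = V_DD − V_G = 8.6 − 5.8 = 2.8 V, so V_ov = 2.8 − 1.3 = 1.5 V.
Assume saturation: I_D = ½ k_p V_ov² = 0.5 × 7.3 × 1.5² = 8.21 mA, giving V_SD = V_DD − I_D R_D = 8.6 − 8.21 × 0.272 = 6.37 V.
V_SD = 6.37 V ≥ V_ov = 1.5 V, confirming saturation.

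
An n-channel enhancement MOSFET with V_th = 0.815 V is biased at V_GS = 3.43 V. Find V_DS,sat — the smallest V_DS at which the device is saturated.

V_DS,sat = 2.62 V

The boundary between triode and saturation is V_DS = V_GS − V_th = V_ov.
V_ov = 3.43 − 0.815 = 2.62 V.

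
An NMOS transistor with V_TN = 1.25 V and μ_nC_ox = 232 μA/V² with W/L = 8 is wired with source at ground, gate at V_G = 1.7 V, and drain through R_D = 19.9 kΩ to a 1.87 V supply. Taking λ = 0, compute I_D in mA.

I_D = 0.0879 mA

V_GS = V_G = 1.7 V, so V_ov = 1.7 − 1.25 = 0.45 V.
k_n = μ_nC_ox · (W/L) = 1.856 mA/V².
Assume saturation: I_D = ½ k_n V_ov² = 0.5 × 1.856 × 0.45² = 0.188 mA, giving V_DS = V_DD − I_D R_D = 1.87 − 0.188 × 19.9 = -1.87 V.
But -1.87 V < V_ov = 0.45 V, so the device is actually in triode.
In triode I_D = k_n[V_ov V_DS − ½ V_DS²] and I_D = (V_DD − V_DS)/R_D. Equating: 18.5 V_DS² − 17.62 V_DS + 1.87 = 0, giving V_DS = 0.122 V (the root below V_ov).
I_D = (1.87 − 0.122) / 19.9 = 0.0879 mA.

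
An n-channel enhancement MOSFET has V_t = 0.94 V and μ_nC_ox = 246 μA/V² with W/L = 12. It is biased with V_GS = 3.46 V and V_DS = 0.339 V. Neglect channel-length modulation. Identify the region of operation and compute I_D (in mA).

k_n = μ_nC_ox · (W/L) = 2.952 mA/V².
V_ov = V_GS − V_t = 3.46 − 0.94 = 2.52 V.
Since V_DS = 0.339 V < V_ov = 2.52 V, the device is in the triode region.
I_D = k_n [V_ov · V_DS − ½ V_DS²] = 2.952 × [2.52 × 0.339 − 0.5 × 0.339²] = 2.35 mA.

Triode; I_D = 2.35 mA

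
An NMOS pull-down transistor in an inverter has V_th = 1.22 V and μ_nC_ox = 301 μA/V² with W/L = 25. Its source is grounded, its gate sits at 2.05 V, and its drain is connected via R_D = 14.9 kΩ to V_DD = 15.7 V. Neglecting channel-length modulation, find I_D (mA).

I_D = 1.04 mA

V_GS = V_G = 2.05 V, so V_ov = 2.05 − 1.22 = 0.83 V.
k_n = μ_nC_ox · (W/L) = 7.525 mA/V².
Assume saturation: I_D = ½ k_n V_ov² = 0.5 × 7.525 × 0.83² = 2.59 mA, giving V_DS = V_DD − I_D R_D = 15.7 − 2.59 × 14.9 = -22.9 V.
But -22.9 V < V_ov = 0.83 V, so the device is actually in triode.
In triode I_D = k_n[V_ov V_DS − ½ V_DS²] and I_D = (V_DD − V_DS)/R_D. Equating: 56.1 V_DS² − 94.06 V_DS + 15.7 = 0, giving V_DS = 0.188 V (the root below V_ov).
I_D = (15.7 − 0.188) / 14.9 = 1.04 mA.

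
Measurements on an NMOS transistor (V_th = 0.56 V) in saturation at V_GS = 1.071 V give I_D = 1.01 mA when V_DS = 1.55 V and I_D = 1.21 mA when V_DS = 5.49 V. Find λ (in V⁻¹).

λ = 0.0545 V⁻¹

With V_GS fixed, I_D ∝ (1 + λ V_DS) in saturation, so I_D2/I_D1 = (1 + λ V_DS2)/(1 + λ V_DS1).
1.21/1.01 = 1.198 = (1 + 5.49 λ)/(1 + 1.55 λ).
Solving: λ (I_D1 V_DS2 − I_D2 V_DS1) = I_D2 − I_D1, so λ = (1.21 − 1.01) / (1.01 × 5.49 − 1.21 × 1.55) = 0.2 / 3.67 = 0.0545 V⁻¹.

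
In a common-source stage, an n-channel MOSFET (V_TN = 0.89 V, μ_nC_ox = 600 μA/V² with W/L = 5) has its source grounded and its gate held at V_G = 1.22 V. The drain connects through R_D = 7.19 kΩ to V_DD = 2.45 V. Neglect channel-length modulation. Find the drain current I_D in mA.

I_D = 0.163 mA

V_GS = V_G = 1.22 V, so V_ov = 1.22 − 0.89 = 0.33 V.
k_n = μ_nC_ox · (W/L) = 3 mA/V².
Assume saturation: I_D = ½ k_n V_ov² = 0.5 × 3 × 0.33² = 0.163 mA, giving V_DS = V_DD − I_D R_D = 2.45 − 0.163 × 7.19 = 1.28 V.
V_DS = 1.28 V ≥ V_ov = 0.33 V, confirming saturation.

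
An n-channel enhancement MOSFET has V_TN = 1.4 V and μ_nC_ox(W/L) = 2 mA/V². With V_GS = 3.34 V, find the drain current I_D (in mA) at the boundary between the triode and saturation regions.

I_D = 3.76 mA

At the boundary V_DS = V_ov = V_GS − V_TN = 3.34 − 1.4 = 1.94 V.
I_D = ½ k_n V_ov² = 0.5 × 2 × 1.94² = 3.76 mA.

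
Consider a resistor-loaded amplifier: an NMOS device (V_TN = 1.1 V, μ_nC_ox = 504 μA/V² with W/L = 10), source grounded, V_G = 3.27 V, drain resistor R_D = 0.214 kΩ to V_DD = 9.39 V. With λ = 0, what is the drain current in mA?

V_GS = V_G = 3.27 V, so V_ov = 3.27 − 1.1 = 2.17 V.
k_n = μ_nC_ox · (W/L) = 5.04 mA/V².
Assume saturation: I_D = ½ k_n V_ov² = 0.5 × 5.04 × 2.17² = 11.9 mA, giving V_DS = V_DD − I_D R_D = 9.39 − 11.9 × 0.214 = 6.85 V.
V_DS = 6.85 V ≥ V_ov = 2.17 V, confirming saturation.

I_D = 11.9 mA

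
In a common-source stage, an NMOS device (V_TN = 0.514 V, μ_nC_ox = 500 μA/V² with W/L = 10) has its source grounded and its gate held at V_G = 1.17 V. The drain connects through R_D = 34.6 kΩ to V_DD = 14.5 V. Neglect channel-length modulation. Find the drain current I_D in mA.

V_GS = V_G = 1.17 V, so V_ov = 1.17 − 0.514 = 0.656 V.
k_n = μ_nC_ox · (W/L) = 5 mA/V².
Assume saturation: I_D = ½ k_n V_ov² = 0.5 × 5 × 0.656² = 1.08 mA, giving V_DS = V_DD − I_D R_D = 14.5 − 1.08 × 34.6 = -22.7 V.
But -22.7 V < V_ov = 0.656 V, so the device is actually in triode.
In triode I_D = k_n[V_ov V_DS − ½ V_DS²] and I_D = (V_DD − V_DS)/R_D. Equating: 86.5 V_DS² − 114.5 V_DS + 14.5 = 0, giving V_DS = 0.142 V (the root below V_ov).
I_D = (14.5 − 0.142) / 34.6 = 0.415 mA.

I_D = 0.415 mA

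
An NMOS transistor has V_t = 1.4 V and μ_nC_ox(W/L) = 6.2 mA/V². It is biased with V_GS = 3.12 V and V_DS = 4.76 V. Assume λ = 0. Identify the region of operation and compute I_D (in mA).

Saturation; I_D = 9.17 mA

V_ov = V_GS − V_t = 3.12 − 1.4 = 1.72 V.
Since V_DS = 4.76 V ≥ V_ov = 1.72 V, the device is in saturation.
I_D = ½ k_n V_ov² = 0.5 × 6.2 × 1.72² = 9.17 mA.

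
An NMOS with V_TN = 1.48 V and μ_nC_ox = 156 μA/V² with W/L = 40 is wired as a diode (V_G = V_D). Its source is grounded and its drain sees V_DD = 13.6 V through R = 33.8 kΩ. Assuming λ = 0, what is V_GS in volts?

With gate tied to drain, V_GS = V_DS ≥ V_GS − V_TN, so the device is in saturation.
k_n = μ_nC_ox · (W/L) = 6.24 mA/V².
KCL at the drain: ½ k_n (V_GS − V_TN)² = (V_DD − V_GS)/R.
Let x = V_GS − 1.48. Then 105 x² + x − 12.12 = 0, giving x = 0.334 V (positive root), so V_GS = 1.81 V.
I_D = (V_DD − V_GS)/R = (13.6 − 1.81) / 33.8 = 0.349 mA.

V_GS = 1.81 V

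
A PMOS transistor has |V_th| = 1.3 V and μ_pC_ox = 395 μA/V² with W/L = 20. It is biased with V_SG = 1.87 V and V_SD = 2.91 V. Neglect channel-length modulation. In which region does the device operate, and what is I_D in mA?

k_p = μ_pC_ox · (W/L) = 7.9 mA/V².
V_ov = V_SG − |V_th| = 1.87 − 1.3 = 0.57 V.
Since V_SD = 2.91 V ≥ V_ov = 0.57 V, the device is in saturation.
I_D = ½ k_p V_ov² = 0.5 × 7.9 × 0.57² = 1.28 mA.

Saturation; I_D = 1.28 mA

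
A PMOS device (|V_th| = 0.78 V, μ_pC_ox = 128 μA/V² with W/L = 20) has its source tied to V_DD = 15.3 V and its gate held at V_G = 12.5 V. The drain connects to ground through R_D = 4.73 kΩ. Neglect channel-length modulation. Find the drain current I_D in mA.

V_SG = V_DD − V_G = 15.3 − 12.5 = 2.8 V, so V_ov = 2.8 − 0.78 = 2.02 V.
k_p = μ_pC_ox · (W/L) = 2.56 mA/V².
Assume saturation: I_D = ½ k_p V_ov² = 0.5 × 2.56 × 2.02² = 5.22 mA, giving V_SD = V_DD − I_D R_D = 15.3 − 5.22 × 4.73 = -9.4 V.
But -9.4 V < V_ov = 2.02 V, so the device is actually in triode.
In triode I_D = k_p[V_ov V_SD − ½ V_SD²] and I_D = (V_DD − V_SD)/R_D. Equating: 6.05 V_SD² − 25.46 V_SD + 15.3 = 0, giving V_SD = 0.726 V (the root below V_ov).
I_D = (15.3 − 0.726) / 4.73 = 3.08 mA.

I_D = 3.08 mA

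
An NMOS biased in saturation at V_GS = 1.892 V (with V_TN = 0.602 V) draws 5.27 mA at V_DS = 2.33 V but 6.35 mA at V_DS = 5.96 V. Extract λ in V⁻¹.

λ = 0.0650 V⁻¹

With V_GS fixed, I_D ∝ (1 + λ V_DS) in saturation, so I_D2/I_D1 = (1 + λ V_DS2)/(1 + λ V_DS1).
6.35/5.27 = 1.205 = (1 + 5.96 λ)/(1 + 2.33 λ).
Solving: λ (I_D1 V_DS2 − I_D2 V_DS1) = I_D2 − I_D1, so λ = (6.35 − 5.27) / (5.27 × 5.96 − 6.35 × 2.33) = 1.08 / 16.6 = 0.065 V⁻¹.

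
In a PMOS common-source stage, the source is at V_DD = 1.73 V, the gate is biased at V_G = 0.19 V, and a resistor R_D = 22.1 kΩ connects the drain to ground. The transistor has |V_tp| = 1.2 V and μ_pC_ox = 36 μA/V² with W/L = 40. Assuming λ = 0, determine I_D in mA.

V_SG = V_DD − V_G = 1.73 − 0.19 = 1.54 V, so V_ov = 1.54 − 1.2 = 0.34 V.
k_p = μ_pC_ox · (W/L) = 1.44 mA/V².
Assume saturation: I_D = ½ k_p V_ov² = 0.5 × 1.44 × 0.34² = 0.0832 mA, giving V_SD = V_DD − I_D R_D = 1.73 − 0.0832 × 22.1 = -0.109 V.
But -0.109 V < V_ov = 0.34 V, so the device is actually in triode.
In triode I_D = k_p[V_ov V_SD − ½ V_SD²] and I_D = (V_DD − V_SD)/R_D. Equating: 15.9 V_SD² − 11.82 V_SD + 1.73 = 0, giving V_SD = 0.2 V (the root below V_ov).
I_D = (1.73 − 0.2) / 22.1 = 0.0692 mA.

I_D = 0.0692 mA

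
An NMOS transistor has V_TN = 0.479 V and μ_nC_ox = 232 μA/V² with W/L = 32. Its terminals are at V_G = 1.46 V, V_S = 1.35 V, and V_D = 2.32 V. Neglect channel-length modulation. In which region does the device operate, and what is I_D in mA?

V_GS = V_G − V_S = 1.46 − 1.35 = 0.11 V; V_DS = V_D − V_S = 2.32 − 1.35 = 0.97 V.
V_GS = 0.11 V < V_TN = 0.479 V, so the transistor is in cutoff.

Cutoff; I_D = 0 mA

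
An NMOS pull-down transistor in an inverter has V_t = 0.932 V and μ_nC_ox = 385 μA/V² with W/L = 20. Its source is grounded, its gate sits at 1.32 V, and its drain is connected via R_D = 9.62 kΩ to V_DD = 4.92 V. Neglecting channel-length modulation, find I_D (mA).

I_D = 0.487 mA

V_GS = V_G = 1.32 V, so V_ov = 1.32 − 0.932 = 0.388 V.
k_n = μ_nC_ox · (W/L) = 7.7 mA/V².
Assume saturation: I_D = ½ k_n V_ov² = 0.5 × 7.7 × 0.388² = 0.58 mA, giving V_DS = V_DD − I_D R_D = 4.92 − 0.58 × 9.62 = -0.656 V.
But -0.656 V < V_ov = 0.388 V, so the device is actually in triode.
In triode I_D = k_n[V_ov V_DS − ½ V_DS²] and I_D = (V_DD − V_DS)/R_D. Equating: 37 V_DS² − 29.74 V_DS + 4.92 = 0, giving V_DS = 0.233 V (the root below V_ov).
I_D = (4.92 − 0.233) / 9.62 = 0.487 mA.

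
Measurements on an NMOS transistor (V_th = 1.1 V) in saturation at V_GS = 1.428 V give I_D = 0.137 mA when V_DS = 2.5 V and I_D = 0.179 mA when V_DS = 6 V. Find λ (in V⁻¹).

λ = 0.112 V⁻¹

With V_GS fixed, I_D ∝ (1 + λ V_DS) in saturation, so I_D2/I_D1 = (1 + λ V_DS2)/(1 + λ V_DS1).
0.179/0.137 = 1.307 = (1 + 6 λ)/(1 + 2.5 λ).
Solving: λ (I_D1 V_DS2 − I_D2 V_DS1) = I_D2 − I_D1, so λ = (0.179 − 0.137) / (0.137 × 6 − 0.179 × 2.5) = 0.042 / 0.375 = 0.112 V⁻¹.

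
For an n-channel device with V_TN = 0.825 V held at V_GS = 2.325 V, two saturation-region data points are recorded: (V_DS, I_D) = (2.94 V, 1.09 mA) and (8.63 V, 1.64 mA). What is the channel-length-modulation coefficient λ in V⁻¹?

With V_GS fixed, I_D ∝ (1 + λ V_DS) in saturation, so I_D2/I_D1 = (1 + λ V_DS2)/(1 + λ V_DS1).
1.64/1.09 = 1.505 = (1 + 8.63 λ)/(1 + 2.94 λ).
Solving: λ (I_D1 V_DS2 − I_D2 V_DS1) = I_D2 − I_D1, so λ = (1.64 − 1.09) / (1.09 × 8.63 − 1.64 × 2.94) = 0.55 / 4.59 = 0.12 V⁻¹.

λ = 0.120 V⁻¹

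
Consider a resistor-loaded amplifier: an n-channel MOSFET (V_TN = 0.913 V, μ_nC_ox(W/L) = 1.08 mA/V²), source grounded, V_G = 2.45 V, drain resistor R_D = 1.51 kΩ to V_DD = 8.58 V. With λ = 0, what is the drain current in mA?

V_GS = V_G = 2.45 V, so V_ov = 2.45 − 0.913 = 1.54 V.
Assume saturation: I_D = ½ k_n V_ov² = 0.5 × 1.08 × 1.54² = 1.28 mA, giving V_DS = V_DD − I_D R_D = 8.58 − 1.28 × 1.51 = 6.65 V.
V_DS = 6.65 V ≥ V_ov = 1.54 V, confirming saturation.

I_D = 1.28 mA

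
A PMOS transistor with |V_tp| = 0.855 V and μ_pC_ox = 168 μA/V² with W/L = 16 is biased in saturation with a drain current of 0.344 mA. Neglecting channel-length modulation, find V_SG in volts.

k_p = μ_pC_ox · (W/L) = 2.688 mA/V².
In saturation I_D = ½ k_p (V_SG − |V_tp|)², so V_SG − |V_tp| = √(2 I_D / k_p) = √(2 × 0.344 / 2.688) = 0.506 V.
V_SG = 0.855 + 0.506 = 1.36 V.

V_SG = 1.36 V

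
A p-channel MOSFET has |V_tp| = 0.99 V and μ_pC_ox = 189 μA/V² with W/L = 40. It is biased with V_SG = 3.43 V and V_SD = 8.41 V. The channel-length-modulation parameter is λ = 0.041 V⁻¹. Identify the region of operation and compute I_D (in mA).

k_p = μ_pC_ox · (W/L) = 7.56 mA/V².
V_ov = V_SG − |V_tp| = 3.43 − 0.99 = 2.44 V.
Since V_SD = 8.41 V ≥ V_ov = 2.44 V, the device is in saturation.
I_D = ½ k_p V_ov² (1 + λ V_SD) = 0.5 × 7.56 × 2.44² × (1 + 0.041 × 8.41) = 30.3 mA.

Saturation; I_D = 30.3 mA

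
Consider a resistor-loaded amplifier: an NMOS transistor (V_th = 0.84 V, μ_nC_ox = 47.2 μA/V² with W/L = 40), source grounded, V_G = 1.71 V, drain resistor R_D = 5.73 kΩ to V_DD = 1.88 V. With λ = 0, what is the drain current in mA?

V_GS = V_G = 1.71 V, so V_ov = 1.71 − 0.84 = 0.87 V.
k_n = μ_nC_ox · (W/L) = 1.888 mA/V².
Assume saturation: I_D = ½ k_n V_ov² = 0.5 × 1.888 × 0.87² = 0.715 mA, giving V_DS = V_DD − I_D R_D = 1.88 − 0.715 × 5.73 = -2.21 V.
But -2.21 V < V_ov = 0.87 V, so the device is actually in triode.
In triode I_D = k_n[V_ov V_DS − ½ V_DS²] and I_D = (V_DD − V_DS)/R_D. Equating: 5.41 V_DS² − 10.41 V_DS + 1.88 = 0, giving V_DS = 0.202 V (the root below V_ov).
I_D = (1.88 − 0.202) / 5.73 = 0.293 mA.

I_D = 0.293 mA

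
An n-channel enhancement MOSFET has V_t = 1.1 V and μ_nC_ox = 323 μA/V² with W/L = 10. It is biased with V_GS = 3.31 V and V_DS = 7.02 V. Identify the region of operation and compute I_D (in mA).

k_n = μ_nC_ox · (W/L) = 3.23 mA/V².
V_ov = V_GS − V_t = 3.31 − 1.1 = 2.21 V.
Since V_DS = 7.02 V ≥ V_ov = 2.21 V, the device is in saturation.
I_D = ½ k_n V_ov² = 0.5 × 3.23 × 2.21² = 7.89 mA.

Saturation; I_D = 7.89 mA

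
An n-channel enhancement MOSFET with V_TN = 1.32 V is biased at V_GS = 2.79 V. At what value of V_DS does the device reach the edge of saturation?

The boundary between triode and saturation is V_DS = V_GS − V_TN = V_ov.
V_ov = 2.79 − 1.32 = 1.47 V.

V_DS,sat = 1.47 V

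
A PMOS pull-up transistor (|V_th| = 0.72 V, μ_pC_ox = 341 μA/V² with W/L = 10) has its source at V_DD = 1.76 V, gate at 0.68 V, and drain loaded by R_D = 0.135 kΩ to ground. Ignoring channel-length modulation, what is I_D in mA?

I_D = 0.221 mA

V_SG = V_DD − V_G = 1.76 − 0.68 = 1.08 V, so V_ov = 1.08 − 0.72 = 0.36 V.
k_p = μ_pC_ox · (W/L) = 3.41 mA/V².
Assume saturation: I_D = ½ k_p V_ov² = 0.5 × 3.41 × 0.36² = 0.221 mA, giving V_SD = V_DD − I_D R_D = 1.76 − 0.221 × 0.135 = 1.73 V.
V_SD = 1.73 V ≥ V_ov = 0.36 V, confirming saturation.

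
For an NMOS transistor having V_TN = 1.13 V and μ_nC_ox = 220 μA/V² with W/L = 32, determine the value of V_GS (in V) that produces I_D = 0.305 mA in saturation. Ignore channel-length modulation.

V_GS = 1.42 V

k_n = μ_nC_ox · (W/L) = 7.04 mA/V².
In saturation I_D = ½ k_n (V_GS − V_TN)², so V_GS − V_TN = √(2 I_D / k_n) = √(2 × 0.305 / 7.04) = 0.294 V.
V_GS = 1.13 + 0.294 = 1.42 V.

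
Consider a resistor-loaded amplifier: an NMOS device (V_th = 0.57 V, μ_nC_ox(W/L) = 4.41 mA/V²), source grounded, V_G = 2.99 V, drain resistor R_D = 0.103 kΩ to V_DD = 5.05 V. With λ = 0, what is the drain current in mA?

I_D = 12.9 mA

V_GS = V_G = 2.99 V, so V_ov = 2.99 − 0.57 = 2.42 V.
Assume saturation: I_D = ½ k_n V_ov² = 0.5 × 4.41 × 2.42² = 12.9 mA, giving V_DS = V_DD − I_D R_D = 5.05 − 12.9 × 0.103 = 3.72 V.
V_DS = 3.72 V ≥ V_ov = 2.42 V, confirming saturation.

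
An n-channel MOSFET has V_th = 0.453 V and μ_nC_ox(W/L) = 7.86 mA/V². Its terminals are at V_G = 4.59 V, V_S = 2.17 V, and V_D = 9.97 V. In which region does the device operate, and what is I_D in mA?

V_GS = V_G − V_S = 4.59 − 2.17 = 2.42 V; V_DS = V_D − V_S = 9.97 − 2.17 = 7.8 V.
V_ov = V_GS − V_th = 2.42 − 0.453 = 1.97 V.
Since V_DS = 7.8 V ≥ V_ov = 1.97 V, the device is in saturation.
I_D = ½ k_n V_ov² = 0.5 × 7.86 × 1.97² = 15.2 mA.

Saturation; I_D = 15.2 mA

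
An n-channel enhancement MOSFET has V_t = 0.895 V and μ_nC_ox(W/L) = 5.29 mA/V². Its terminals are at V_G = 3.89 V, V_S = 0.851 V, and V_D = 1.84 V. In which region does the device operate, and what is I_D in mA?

V_GS = V_G − V_S = 3.89 − 0.851 = 3.04 V; V_DS = V_D − V_S = 1.84 − 0.851 = 0.989 V.
V_ov = V_GS − V_t = 3.04 − 0.895 = 2.14 V.
Since V_DS = 0.989 V < V_ov = 2.14 V, the device is in the triode region.
I_D = k_n [V_ov · V_DS − ½ V_DS²] = 5.29 × [2.14 × 0.989 − 0.5 × 0.989²] = 8.63 mA.

Triode; I_D = 8.63 mA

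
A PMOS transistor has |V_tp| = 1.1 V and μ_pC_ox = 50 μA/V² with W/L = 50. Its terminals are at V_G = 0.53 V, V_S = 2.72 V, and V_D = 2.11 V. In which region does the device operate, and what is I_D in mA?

Triode; I_D = 1.20 mA

V_SG = V_S − V_G = 2.72 − 0.53 = 2.19 V; V_SD = V_S − V_D = 2.72 − 2.11 = 0.61 V.
k_p = μ_pC_ox · (W/L) = 2.5 mA/V².
V_ov = V_SG − |V_tp| = 2.19 − 1.1 = 1.09 V.
Since V_SD = 0.61 V < V_ov = 1.09 V, the device is in the triode region.
I_D = k_p [V_ov · V_SD − ½ V_SD²] = 2.5 × [1.09 × 0.61 − 0.5 × 0.61²] = 1.2 mA.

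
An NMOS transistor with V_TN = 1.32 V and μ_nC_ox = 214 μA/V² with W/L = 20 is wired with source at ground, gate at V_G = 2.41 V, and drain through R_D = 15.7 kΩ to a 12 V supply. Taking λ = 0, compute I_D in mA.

I_D = 0.753 mA

V_GS = V_G = 2.41 V, so V_ov = 2.41 − 1.32 = 1.09 V.
k_n = μ_nC_ox · (W/L) = 4.28 mA/V².
Assume saturation: I_D = ½ k_n V_ov² = 0.5 × 4.28 × 1.09² = 2.54 mA, giving V_DS = V_DD − I_D R_D = 12 − 2.54 × 15.7 = -27.9 V.
But -27.9 V < V_ov = 1.09 V, so the device is actually in triode.
In triode I_D = k_n[V_ov V_DS − ½ V_DS²] and I_D = (V_DD − V_DS)/R_D. Equating: 33.6 V_DS² − 74.24 V_DS + 12 = 0, giving V_DS = 0.176 V (the root below V_ov).
I_D = (12 − 0.176) / 15.7 = 0.753 mA.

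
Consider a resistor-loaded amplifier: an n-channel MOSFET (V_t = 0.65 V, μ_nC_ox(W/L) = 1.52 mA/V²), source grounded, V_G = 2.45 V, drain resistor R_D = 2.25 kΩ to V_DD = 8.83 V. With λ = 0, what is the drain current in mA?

I_D = 2.46 mA

V_GS = V_G = 2.45 V, so V_ov = 2.45 − 0.65 = 1.8 V.
Assume saturation: I_D = ½ k_n V_ov² = 0.5 × 1.52 × 1.8² = 2.46 mA, giving V_DS = V_DD − I_D R_D = 8.83 − 2.46 × 2.25 = 3.29 V.
V_DS = 3.29 V ≥ V_ov = 1.8 V, confirming saturation.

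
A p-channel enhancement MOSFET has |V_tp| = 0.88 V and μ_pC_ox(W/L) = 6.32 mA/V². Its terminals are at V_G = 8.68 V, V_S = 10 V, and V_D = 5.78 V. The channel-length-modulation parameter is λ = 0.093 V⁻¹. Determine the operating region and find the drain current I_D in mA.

Saturation; I_D = 0.852 mA

V_SG = V_S − V_G = 10 − 8.68 = 1.32 V; V_SD = V_S − V_D = 10 − 5.78 = 4.22 V.
V_ov = V_SG − |V_tp| = 1.32 − 0.88 = 0.44 V.
Since V_SD = 4.22 V ≥ V_ov = 0.44 V, the device is in saturation.
I_D = ½ k_p V_ov² (1 + λ V_SD) = 0.5 × 6.32 × 0.44² × (1 + 0.093 × 4.22) = 0.852 mA.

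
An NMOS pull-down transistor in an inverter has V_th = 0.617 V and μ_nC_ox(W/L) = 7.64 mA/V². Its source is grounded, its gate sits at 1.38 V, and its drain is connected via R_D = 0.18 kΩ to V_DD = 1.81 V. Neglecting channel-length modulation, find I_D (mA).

I_D = 2.22 mA

V_GS = V_G = 1.38 V, so V_ov = 1.38 − 0.617 = 0.763 V.
Assume saturation: I_D = ½ k_n V_ov² = 0.5 × 7.64 × 0.763² = 2.22 mA, giving V_DS = V_DD − I_D R_D = 1.81 − 2.22 × 0.18 = 1.41 V.
V_DS = 1.41 V ≥ V_ov = 0.763 V, confirming saturation.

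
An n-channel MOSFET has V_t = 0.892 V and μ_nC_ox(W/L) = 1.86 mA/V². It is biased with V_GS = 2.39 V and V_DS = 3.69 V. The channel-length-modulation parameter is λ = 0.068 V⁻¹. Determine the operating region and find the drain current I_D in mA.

V_ov = V_GS − V_t = 2.39 − 0.892 = 1.5 V.
Since V_DS = 3.69 V ≥ V_ov = 1.5 V, the device is in saturation.
I_D = ½ k_n V_ov² (1 + λ V_DS) = 0.5 × 1.86 × 1.5² × (1 + 0.068 × 3.69) = 2.61 mA.

Saturation; I_D = 2.61 mA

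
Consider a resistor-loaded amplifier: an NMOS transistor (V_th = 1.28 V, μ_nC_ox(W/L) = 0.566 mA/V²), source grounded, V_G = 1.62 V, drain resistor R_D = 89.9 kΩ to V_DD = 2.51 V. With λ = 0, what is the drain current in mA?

I_D = 0.0259 mA

V_GS = V_G = 1.62 V, so V_ov = 1.62 − 1.28 = 0.34 V.
Assume saturation: I_D = ½ k_n V_ov² = 0.5 × 0.566 × 0.34² = 0.0327 mA, giving V_DS = V_DD − I_D R_D = 2.51 − 0.0327 × 89.9 = -0.431 V.
But -0.431 V < V_ov = 0.34 V, so the device is actually in triode.
In triode I_D = k_n[V_ov V_DS − ½ V_DS²] and I_D = (V_DD − V_DS)/R_D. Equating: 25.4 V_DS² − 18.3 V_DS + 2.51 = 0, giving V_DS = 0.184 V (the root below V_ov).
I_D = (2.51 − 0.184) / 89.9 = 0.0259 mA.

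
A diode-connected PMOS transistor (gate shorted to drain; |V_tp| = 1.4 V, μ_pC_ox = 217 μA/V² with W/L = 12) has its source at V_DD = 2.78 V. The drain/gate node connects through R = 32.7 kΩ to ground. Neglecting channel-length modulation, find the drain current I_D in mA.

With gate tied to drain, V_SG = V_SD ≥ V_SG − |V_tp|, so the device is in saturation.
k_p = μ_pC_ox · (W/L) = 2.604 mA/V².
KCL at the drain: ½ k_p (V_SG − |V_tp|)² = (V_DD − V_SG)/R.
Let x = V_SG − 1.4. Then 42.6 x² + x − 1.38 = 0, giving x = 0.169 V (positive root), so V_SG = 1.57 V.
I_D = (V_DD − V_SG)/R = (2.78 − 1.57) / 32.7 = 0.037 mA.

I_D = 0.0370 mA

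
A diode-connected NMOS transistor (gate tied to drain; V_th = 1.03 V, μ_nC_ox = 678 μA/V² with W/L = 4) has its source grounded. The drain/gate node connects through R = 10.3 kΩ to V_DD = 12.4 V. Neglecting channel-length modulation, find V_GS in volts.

With gate tied to drain, V_GS = V_DS ≥ V_GS − V_th, so the device is in saturation.
k_n = μ_nC_ox · (W/L) = 2.712 mA/V².
KCL at the drain: ½ k_n (V_GS − V_th)² = (V_DD − V_GS)/R.
Let x = V_GS − 1.03. Then 14 x² + x − 11.37 = 0, giving x = 0.867 V (positive root), so V_GS = 1.9 V.
I_D = (V_DD − V_GS)/R = (12.4 − 1.9) / 10.3 = 1.02 mA.

V_GS = 1.90 V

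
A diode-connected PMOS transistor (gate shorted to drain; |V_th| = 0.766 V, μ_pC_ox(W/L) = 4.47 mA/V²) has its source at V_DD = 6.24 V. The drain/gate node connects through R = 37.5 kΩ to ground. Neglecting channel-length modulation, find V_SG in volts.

V_SG = 1.02 V

With gate tied to drain, V_SG = V_SD ≥ V_SG − |V_th|, so the device is in saturation.
KCL at the drain: ½ k_p (V_SG − |V_th|)² = (V_DD − V_SG)/R.
Let x = V_SG − 0.766. Then 83.8 x² + x − 5.474 = 0, giving x = 0.25 V (positive root), so V_SG = 1.02 V.
I_D = (V_DD − V_SG)/R = (6.24 − 1.02) / 37.5 = 0.139 mA.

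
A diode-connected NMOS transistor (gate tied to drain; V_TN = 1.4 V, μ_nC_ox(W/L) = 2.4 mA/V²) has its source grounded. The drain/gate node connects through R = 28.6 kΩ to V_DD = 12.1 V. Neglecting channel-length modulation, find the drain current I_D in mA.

With gate tied to drain, V_GS = V_DS ≥ V_GS − V_TN, so the device is in saturation.
KCL at the drain: ½ k_n (V_GS − V_TN)² = (V_DD − V_GS)/R.
Let x = V_GS − 1.4. Then 34.3 x² + x − 10.7 = 0, giving x = 0.544 V (positive root), so V_GS = 1.94 V.
I_D = (V_DD − V_GS)/R = (12.1 − 1.94) / 28.6 = 0.355 mA.

I_D = 0.355 mA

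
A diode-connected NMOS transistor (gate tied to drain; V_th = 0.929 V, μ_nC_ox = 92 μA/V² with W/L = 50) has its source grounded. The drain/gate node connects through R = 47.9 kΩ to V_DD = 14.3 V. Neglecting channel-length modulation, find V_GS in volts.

With gate tied to drain, V_GS = V_DS ≥ V_GS − V_th, so the device is in saturation.
k_n = μ_nC_ox · (W/L) = 4.6 mA/V².
KCL at the drain: ½ k_n (V_GS − V_th)² = (V_DD − V_GS)/R.
Let x = V_GS − 0.929. Then 110 x² + x − 13.37 = 0, giving x = 0.344 V (positive root), so V_GS = 1.27 V.
I_D = (V_DD − V_GS)/R = (14.3 − 1.27) / 47.9 = 0.272 mA.

V_GS = 1.27 V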